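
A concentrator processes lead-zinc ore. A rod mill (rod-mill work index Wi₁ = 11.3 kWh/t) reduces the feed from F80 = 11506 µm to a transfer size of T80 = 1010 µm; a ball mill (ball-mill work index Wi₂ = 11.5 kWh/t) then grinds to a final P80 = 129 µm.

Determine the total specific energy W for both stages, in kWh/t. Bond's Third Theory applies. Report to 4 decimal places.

W = 10 Wi (P80^-0.5 − F80^-0.5)
Stage 1 (11506→1010 µm, Wi₁=11.3): W₁ = 10·11.3·(0.031466 − 0.009323) = 2.5022 kWh/t
Stage 2 (1010→129 µm, Wi₂=11.5): W₂ = 10·11.5·(0.088045 − 0.031466) = 6.5066 kWh/t
W = W₁ + W₂ = 2.5022 + 6.5066 = 9.0088 kWh/t

W = 9.0088 kWh/t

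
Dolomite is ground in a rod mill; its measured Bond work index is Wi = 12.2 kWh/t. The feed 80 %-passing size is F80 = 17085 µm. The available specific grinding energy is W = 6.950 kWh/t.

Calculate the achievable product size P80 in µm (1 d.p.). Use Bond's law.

P80 = 239.5 µm

W = 10 Wi (P80^-0.5 − F80^-0.5)
P80^-0.5 = F80^-0.5 + W/(10 Wi)
  = 6.9500/(10·12.2) + 1/√17085 = 0.056967 + 0.007651 = 0.064618
P80 = (1/0.064618)² = 15.4756² = 239.49 µm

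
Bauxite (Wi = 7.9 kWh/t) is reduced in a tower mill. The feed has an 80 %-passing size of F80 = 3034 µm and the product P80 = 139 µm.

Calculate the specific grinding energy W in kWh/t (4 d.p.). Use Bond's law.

W = 10 Wi (P80^-0.5 − F80^-0.5)
1/√139 = 0.084819;  1/√3034 = 0.018155
W = 10·7.9·(0.084819 − 0.018155) = 5.2665 kWh/t

W = 5.2665 kWh/t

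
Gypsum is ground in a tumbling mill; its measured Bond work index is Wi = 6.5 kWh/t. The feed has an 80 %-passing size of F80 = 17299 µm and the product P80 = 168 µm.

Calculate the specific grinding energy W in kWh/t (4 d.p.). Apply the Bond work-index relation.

W = 4.5207 kWh/t

Bond: W = 10·Wi·(1/√P80 − 1/√F80)
1/√168 = 0.077152;  1/√17299 = 0.007603
W = 10·6.5·(0.077152 − 0.007603) = 4.5207 kWh/t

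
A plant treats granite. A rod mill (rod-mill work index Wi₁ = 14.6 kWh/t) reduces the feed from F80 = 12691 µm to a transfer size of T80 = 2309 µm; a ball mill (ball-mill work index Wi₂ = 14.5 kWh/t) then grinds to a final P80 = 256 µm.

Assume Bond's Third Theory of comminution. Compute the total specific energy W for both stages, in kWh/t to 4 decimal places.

W = 7.7873 kWh/t

W = 10 Wi (P80^-0.5 − F80^-0.5)
Stage 1 (12691→2309 µm, Wi₁=14.6): W₁ = 10·14.6·(0.020811 − 0.008877) = 1.7424 kWh/t
Stage 2 (2309→256 µm, Wi₂=14.5): W₂ = 10·14.5·(0.062500 − 0.020811) = 6.0449 kWh/t
W = W₁ + W₂ = 1.7424 + 6.0449 = 7.7873 kWh/t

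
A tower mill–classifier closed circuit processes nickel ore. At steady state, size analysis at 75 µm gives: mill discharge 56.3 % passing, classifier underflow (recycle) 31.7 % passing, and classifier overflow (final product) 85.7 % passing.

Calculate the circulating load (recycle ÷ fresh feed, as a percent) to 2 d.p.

CL = 119.51 %

Classifier node, passing 75 µm:
Fd + Rd = Ru + Fo ⇒ R/F = (o−d)/(d−u)
r = (85.7 − 56.3)/(56.3 − 31.7) = 29.4/24.6 = 1.1951
CL = 100·r = 119.51 %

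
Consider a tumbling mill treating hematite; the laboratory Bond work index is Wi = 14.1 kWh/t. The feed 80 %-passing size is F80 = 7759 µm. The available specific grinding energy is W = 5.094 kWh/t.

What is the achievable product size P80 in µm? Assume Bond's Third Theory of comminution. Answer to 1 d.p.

Bond:  W = 10 Wi (1/√P − 1/√F)
P80^-0.5 = F80^-0.5 + W/(10 Wi)
  = 5.0940/(10·14.1) + 1/√7759 = 0.036128 + 0.011353 = 0.047480
P80 = (1/0.047480)² = 21.0614² = 443.58 µm

P80 = 443.6 µm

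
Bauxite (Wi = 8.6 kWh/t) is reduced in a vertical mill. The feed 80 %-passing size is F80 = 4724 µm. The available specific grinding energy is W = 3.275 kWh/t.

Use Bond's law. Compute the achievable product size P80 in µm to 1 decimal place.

P80 = 361.0 µm

W = 10 Wi / √P80 − 10 Wi / √F80
⇒ 1/√P80 = W/(10 Wi) + 1/√F80
  = 3.2750/(10·8.6) + 1/√4724 = 0.038081 + 0.014549 = 0.052631
P80 = (1/0.052631)² = 19.0003² = 361.01 µm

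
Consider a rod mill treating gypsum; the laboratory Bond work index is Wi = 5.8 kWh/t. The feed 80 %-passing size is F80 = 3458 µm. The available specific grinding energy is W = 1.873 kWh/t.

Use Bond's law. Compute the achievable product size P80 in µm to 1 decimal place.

P80 = 411.5 µm

W_Bond = 10·Wi·(1/√P₈₀ − 1/√F₈₀)
⇒ 1/√P80 = W/(10 Wi) + 1/√F80
  = 1.8730/(10·5.8) + 1/√3458 = 0.032293 + 0.017005 = 0.049299
P80 = (1/0.049299)² = 20.2846² = 411.46 µm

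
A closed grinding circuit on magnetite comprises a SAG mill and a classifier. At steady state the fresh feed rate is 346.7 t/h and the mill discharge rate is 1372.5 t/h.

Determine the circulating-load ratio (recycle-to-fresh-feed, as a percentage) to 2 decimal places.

Steady state: M = F + R.
R = M − F = 1372.5 − 346.7 = 1025.8 t/h
CL = 100·R/F = 100·1025.8/346.7 = 295.88 %

CL = 295.88 %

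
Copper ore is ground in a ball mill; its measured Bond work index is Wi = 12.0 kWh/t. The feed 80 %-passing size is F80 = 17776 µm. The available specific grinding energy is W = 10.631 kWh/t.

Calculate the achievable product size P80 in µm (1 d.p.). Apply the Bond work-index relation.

W = 10 Wi (P80^-0.5 − F80^-0.5)
⇒ 1/√P80 = W/(10·Wi) + 1/√F80
  = 10.6310/(10·12.0) + 1/√17776 = 0.088592 + 0.007500 = 0.096092
P80 = (1/0.096092)² = 10.4067² = 108.30 µm

P80 = 108.3 µm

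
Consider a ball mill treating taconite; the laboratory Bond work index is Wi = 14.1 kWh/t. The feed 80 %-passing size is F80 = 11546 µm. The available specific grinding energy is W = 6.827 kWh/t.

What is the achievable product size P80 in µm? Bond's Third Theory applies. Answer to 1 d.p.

P80 = 300.1 µm

W_Bond = 10·Wi·(1/√P₈₀ − 1/√F₈₀)
1/√P80 = 1/√F80 + W/(10·Wi)
  = 6.8270/(10·14.1) + 1/√11546 = 0.048418 + 0.009306 = 0.057725
P80 = (1/0.057725)² = 17.3235² = 300.11 µm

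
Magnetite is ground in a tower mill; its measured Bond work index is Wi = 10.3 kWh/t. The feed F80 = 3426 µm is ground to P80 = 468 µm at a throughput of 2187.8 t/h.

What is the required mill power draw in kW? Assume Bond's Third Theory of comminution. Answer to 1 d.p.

P = 6566.6 kW

Bond:  W = 10 Wi (1/√P − 1/√F)
W = 10·10.3·(1/√468 − 1/√3426) = 10·10.3·(0.029140) = 3.0015 kWh/t
P_mill = W·ṁ = 3.0015·2187.8 = 6566.6 kW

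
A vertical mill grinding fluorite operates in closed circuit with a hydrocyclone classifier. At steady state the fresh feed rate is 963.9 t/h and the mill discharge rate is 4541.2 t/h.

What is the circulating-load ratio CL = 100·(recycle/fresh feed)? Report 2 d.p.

M = F + R at steady state, so:
R = M − F = 4541.2 − 963.9 = 3577.3 t/h
CL = 100·R/F = 100·3577.3/963.9 = 371.13 %

CL = 371.13 %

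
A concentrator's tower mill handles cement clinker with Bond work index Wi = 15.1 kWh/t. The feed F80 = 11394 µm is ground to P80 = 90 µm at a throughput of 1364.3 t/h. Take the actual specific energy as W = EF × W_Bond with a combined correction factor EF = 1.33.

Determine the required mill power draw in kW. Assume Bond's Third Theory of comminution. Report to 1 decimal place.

Bond:  W = 10 Wi (1/√P − 1/√F)
W = 10·15.1·(1/√90 − 1/√11394) = 10·15.1·(0.096041) = 14.5022 kWh/t
Corrected W = EF·W_Bond = 1.33·14.5022 = 19.2879 kWh/t
Power = W × throughput = 19.2879 kWh/t × 1364.3 t/h = 26314.5 kW

P = 26314.5 kW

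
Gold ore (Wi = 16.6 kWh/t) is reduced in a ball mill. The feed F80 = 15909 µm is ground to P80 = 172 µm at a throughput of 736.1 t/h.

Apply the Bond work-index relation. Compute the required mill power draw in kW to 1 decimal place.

P = 8348.3 kW

W = 10 Wi (1/√P80 − 1/√F80)  [Bond]
W = 10·16.6·(1/√172 − 1/√15909) = 10·16.6·(0.068321) = 11.3413 kWh/t
P = W·T = 11.3413·736.1 = 8348.3 kW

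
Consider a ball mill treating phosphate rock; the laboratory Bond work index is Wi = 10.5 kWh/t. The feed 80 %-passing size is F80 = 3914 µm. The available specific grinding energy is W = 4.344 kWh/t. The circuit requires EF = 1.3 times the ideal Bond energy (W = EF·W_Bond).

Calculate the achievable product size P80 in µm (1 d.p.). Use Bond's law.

W_Bond = 10·Wi·(1/√P₈₀ − 1/√F₈₀)
W_Bond = W / EF = 4.344 / 1.3 = 3.3415 kWh/t
P80^-0.5 = F80^-0.5 + W_Bond/(10 Wi)
  = 3.3415/(10·10.5) + 1/√3914 = 0.031824 + 0.015984 = 0.047808
P80 = (1/0.047808)² = 20.9169² = 437.51 µm

P80 = 437.5 µm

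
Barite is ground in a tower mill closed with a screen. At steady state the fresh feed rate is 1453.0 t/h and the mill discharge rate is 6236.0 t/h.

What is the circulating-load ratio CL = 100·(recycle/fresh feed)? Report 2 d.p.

CL = 329.18 %

Mill node: discharge = fresh + recycle.
R = M − F = 6236.0 − 1453.0 = 4783.0 t/h
CL = 100·R/F = 100·4783.0/1453.0 = 329.18 %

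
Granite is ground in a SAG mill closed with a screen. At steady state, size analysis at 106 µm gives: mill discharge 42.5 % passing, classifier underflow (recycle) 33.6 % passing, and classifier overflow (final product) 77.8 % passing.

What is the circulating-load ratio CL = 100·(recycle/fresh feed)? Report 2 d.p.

Mass balance on the −106 µm fraction:
r = (o − d)/(d − u)
r = (77.8 − 42.5)/(42.5 − 33.6) = 35.3/8.9 = 3.9663
CL = 100·r = 396.63 %

CL = 396.63 %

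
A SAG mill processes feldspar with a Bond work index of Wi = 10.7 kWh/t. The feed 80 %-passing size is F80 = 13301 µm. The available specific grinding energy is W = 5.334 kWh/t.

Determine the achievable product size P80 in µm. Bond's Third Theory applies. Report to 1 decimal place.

P80 = 292.0 µm

W = 10 Wi (P80^-0.5 − F80^-0.5)
⇒ 1/√P80 = W/(10 Wi) + 1/√F80
  = 5.3340/(10·10.7) + 1/√13301 = 0.049850 + 0.008671 = 0.058521
P80 = (1/0.058521)² = 17.0878² = 291.99 µm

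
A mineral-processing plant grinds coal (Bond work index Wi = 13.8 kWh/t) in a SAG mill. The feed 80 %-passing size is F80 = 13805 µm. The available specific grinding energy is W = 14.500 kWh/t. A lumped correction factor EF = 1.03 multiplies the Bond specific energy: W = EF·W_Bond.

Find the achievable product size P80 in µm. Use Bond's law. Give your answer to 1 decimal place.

Bond: W = 10·Wi·(1/√P80 − 1/√F80)
W_Bond = W / EF = 14.500 / 1.03 = 14.0777 kWh/t
⇒ 1/√P80 = W_Bond/(10·Wi) + 1/√F80
  = 14.0777/(10·13.8) + 1/√13805 = 0.102012 + 0.008511 = 0.110523
P80 = (1/0.110523)² = 9.0479² = 81.86 µm

P80 = 81.9 µm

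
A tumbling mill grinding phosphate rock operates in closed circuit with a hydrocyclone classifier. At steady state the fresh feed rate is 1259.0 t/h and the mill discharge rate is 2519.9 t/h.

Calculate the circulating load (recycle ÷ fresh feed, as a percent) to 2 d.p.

Steady state: M = F + R.
R = M − F = 2519.9 − 1259.0 = 1260.9 t/h
CL = 100·R/F = 100·1260.9/1259.0 = 100.15 %

CL = 100.15 %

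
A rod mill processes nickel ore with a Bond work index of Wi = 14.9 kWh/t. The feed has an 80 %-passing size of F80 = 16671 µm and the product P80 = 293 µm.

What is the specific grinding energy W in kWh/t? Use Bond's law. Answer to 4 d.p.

W = 10 Wi (P80^-0.5 − F80^-0.5)
1/√293 = 0.058421;  1/√16671 = 0.007745
W = 10·14.9·(0.058421 − 0.007745) = 7.5507 kWh/t

W = 7.5507 kWh/t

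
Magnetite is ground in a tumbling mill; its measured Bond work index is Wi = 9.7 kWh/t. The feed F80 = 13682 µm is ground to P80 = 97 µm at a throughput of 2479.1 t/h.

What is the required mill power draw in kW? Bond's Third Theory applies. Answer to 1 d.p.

P = 22360.5 kW

W = 10 Wi (1/√P80 − 1/√F80)  [Bond]
W = 10·9.7·(1/√97 − 1/√13682) = 10·9.7·(0.092985) = 9.0196 kWh/t
P = W·T = 9.0196·2479.1 = 22360.5 kW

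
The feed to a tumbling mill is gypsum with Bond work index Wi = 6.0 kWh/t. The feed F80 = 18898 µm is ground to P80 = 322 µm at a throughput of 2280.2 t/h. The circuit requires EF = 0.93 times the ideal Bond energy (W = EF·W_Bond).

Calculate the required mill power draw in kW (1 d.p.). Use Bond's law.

W = 10·Wi·(P80^(-½) − F80^(-½))
W = 10·6.0·(1/√322 − 1/√18898) = 10·6.0·(0.048454) = 2.9072 kWh/t
Apply correction: 2.9072 × 0.93 = 2.7037 kWh/t
Mill draw = 2.7037 × 2280.2 = 6165.0 kW

P = 6165.0 kW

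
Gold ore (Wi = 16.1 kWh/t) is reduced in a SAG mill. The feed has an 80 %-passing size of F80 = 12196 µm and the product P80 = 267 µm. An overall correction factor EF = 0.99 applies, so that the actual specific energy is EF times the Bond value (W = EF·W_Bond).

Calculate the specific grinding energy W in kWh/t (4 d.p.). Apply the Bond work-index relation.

W = 10·Wi·[P80^(−½) − F80^(−½)]
1/√267 = 0.061199;  1/√12196 = 0.009055
W = 10·16.1·(0.061199 − 0.009055) = 8.3952 kWh/t
Corrected W = EF·W_Bond = 0.99·8.3952 = 8.3112 kWh/t

W = 8.3112 kWh/t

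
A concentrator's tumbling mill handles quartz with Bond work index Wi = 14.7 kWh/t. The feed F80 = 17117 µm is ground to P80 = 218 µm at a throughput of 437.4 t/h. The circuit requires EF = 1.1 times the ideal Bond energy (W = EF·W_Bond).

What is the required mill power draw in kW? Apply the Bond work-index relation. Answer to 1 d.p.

W_Bond = 10·Wi·(1/√P₈₀ − 1/√F₈₀)
W = 10·14.7·(1/√218 − 1/√17117) = 10·14.7·(0.060085) = 8.8325 kWh/t
W_actual = 1.1 × 8.8325 = 9.7158 kWh/t
Power = W × throughput = 9.7158 kWh/t × 437.4 t/h = 4249.7 kW

P = 4249.7 kW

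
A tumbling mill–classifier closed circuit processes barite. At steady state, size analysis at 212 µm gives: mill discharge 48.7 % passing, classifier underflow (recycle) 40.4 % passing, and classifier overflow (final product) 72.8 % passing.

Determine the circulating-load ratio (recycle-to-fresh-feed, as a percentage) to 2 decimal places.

Two-product formula at 212 µm:
Fd + Rd = Ru + Fo ⇒ R/F = (o−d)/(d−u)
r = (72.8 − 48.7)/(48.7 − 40.4) = 24.1/8.3 = 2.9036
CL = 100·r = 290.36 %

CL = 290.36 %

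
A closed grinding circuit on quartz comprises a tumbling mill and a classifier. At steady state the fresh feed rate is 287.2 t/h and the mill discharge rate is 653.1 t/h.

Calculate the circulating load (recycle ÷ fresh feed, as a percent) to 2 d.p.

Discharge = new feed + return, hence
R = M − F = 653.1 − 287.2 = 365.9 t/h
CL = 100·R/F = 100·365.9/287.2 = 127.40 %

CL = 127.40 %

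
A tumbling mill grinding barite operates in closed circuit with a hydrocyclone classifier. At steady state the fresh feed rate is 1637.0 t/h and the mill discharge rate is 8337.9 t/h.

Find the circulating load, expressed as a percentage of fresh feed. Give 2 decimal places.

CL = 409.34 %

M = F + R at steady state, so:
R = M − F = 8337.9 − 1637.0 = 6700.9 t/h
CL = 100·R/F = 100·6700.9/1637.0 = 409.34 %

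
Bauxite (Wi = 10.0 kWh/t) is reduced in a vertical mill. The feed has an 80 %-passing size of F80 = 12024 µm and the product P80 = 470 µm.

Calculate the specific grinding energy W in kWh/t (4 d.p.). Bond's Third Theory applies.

W = 3.7007 kWh/t

W = 10·Wi·[P80^(−½) − F80^(−½)]
1/√470 = 0.046127;  1/√12024 = 0.009120
W = 10·10.0·(0.046127 − 0.009120) = 3.7007 kWh/t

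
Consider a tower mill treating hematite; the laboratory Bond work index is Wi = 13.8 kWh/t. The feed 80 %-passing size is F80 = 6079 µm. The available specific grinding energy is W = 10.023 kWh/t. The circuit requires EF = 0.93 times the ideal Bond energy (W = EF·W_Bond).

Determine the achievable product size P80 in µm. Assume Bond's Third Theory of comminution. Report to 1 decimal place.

P80 = 121.0 µm

W = 10 Wi (P80^-0.5 − F80^-0.5)
W_Bond = W / EF = 10.023 / 0.93 = 10.7774 kWh/t
⇒ 1/√P80 = W_Bond/(10·Wi) + 1/√F80
  = 10.7774/(10·13.8) + 1/√6079 = 0.078097 + 0.012826 = 0.090923
P80 = (1/0.090923)² = 10.9983² = 120.96 µm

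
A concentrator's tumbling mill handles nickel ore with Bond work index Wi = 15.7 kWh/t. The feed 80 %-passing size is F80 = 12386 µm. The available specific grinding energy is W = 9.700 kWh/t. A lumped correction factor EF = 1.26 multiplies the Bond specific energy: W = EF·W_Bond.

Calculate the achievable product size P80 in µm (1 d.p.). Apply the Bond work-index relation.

P80 = 297.1 µm

Bond: W = 10·Wi·(1/√P80 − 1/√F80)
W_Bond = W / EF = 9.700 / 1.26 = 7.6984 kWh/t
⇒ 1/√P80 = W_Bond/(10·Wi) + 1/√F80
  = 7.6984/(10·15.7) + 1/√12386 = 0.049034 + 0.008985 = 0.058020
P80 = (1/0.058020)² = 17.2355² = 297.06 µm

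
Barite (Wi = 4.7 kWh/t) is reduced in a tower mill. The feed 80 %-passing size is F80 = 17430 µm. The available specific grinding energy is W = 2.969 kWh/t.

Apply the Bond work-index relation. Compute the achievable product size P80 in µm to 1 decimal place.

P80 = 199.8 µm

W = 10 Wi / √P80 − 10 Wi / √F80
P80^(−½) = W/(10 Wi) + F80^(−½)
  = 2.9690/(10·4.7) + 1/√17430 = 0.063170 + 0.007574 = 0.070745
P80 = (1/0.070745)² = 14.1353² = 199.81 µm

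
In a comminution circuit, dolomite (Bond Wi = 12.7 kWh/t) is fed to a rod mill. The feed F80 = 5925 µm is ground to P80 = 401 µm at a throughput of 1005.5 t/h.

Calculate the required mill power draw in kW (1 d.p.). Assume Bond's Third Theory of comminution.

P = 4718.0 kW

Bond:  W = 10 Wi (1/√P − 1/√F)
W = 10·12.7·(1/√401 − 1/√5925) = 10·12.7·(0.036946) = 4.6922 kWh/t
P_mill = W·ṁ = 4.6922·1005.5 = 4718.0 kW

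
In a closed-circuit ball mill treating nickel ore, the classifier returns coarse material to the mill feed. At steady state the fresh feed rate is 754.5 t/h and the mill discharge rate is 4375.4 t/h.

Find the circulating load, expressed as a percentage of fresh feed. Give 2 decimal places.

CL = 479.91 %

Discharge = new feed + return, hence
R = M − F = 4375.4 − 754.5 = 3620.9 t/h
CL = 100·R/F = 100·3620.9/754.5 = 479.91 %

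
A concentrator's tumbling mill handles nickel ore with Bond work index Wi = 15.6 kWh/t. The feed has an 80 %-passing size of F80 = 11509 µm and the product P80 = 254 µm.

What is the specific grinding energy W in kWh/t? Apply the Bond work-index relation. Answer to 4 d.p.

Bond: W = 10·Wi·(1/√P80 − 1/√F80)
1/√254 = 0.062746;  1/√11509 = 0.009321
W = 10·15.6·(0.062746 − 0.009321) = 8.3342 kWh/t

W = 8.3342 kWh/t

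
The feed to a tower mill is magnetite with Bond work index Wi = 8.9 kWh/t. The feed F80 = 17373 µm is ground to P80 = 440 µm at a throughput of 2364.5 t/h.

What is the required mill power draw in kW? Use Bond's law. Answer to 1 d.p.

P = 8435.8 kW

W = 10 Wi / √P80 − 10 Wi / √F80
W = 10·8.9·(1/√440 − 1/√17373) = 10·8.9·(0.040086) = 3.5677 kWh/t
Power = W × throughput = 3.5677 kWh/t × 2364.5 t/h = 8435.8 kW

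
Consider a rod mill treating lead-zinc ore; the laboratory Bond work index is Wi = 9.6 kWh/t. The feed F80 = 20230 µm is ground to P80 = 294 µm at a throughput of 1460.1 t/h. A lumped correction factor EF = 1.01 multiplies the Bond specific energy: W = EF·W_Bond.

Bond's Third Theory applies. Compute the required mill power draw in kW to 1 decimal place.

P = 7261.3 kW

W = 10·Wi·[P80^(−½) − F80^(−½)]
W = 10·9.6·(1/√294 − 1/√20230) = 10·9.6·(0.051290) = 4.9239 kWh/t
Apply correction: 4.9239 × 1.01 = 4.9731 kWh/t
Power = W × throughput = 4.9731 kWh/t × 1460.1 t/h = 7261.3 kW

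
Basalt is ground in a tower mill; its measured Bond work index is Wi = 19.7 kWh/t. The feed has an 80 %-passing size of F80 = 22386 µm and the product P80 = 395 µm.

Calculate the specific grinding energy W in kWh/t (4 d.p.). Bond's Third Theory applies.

W = 8.5955 kWh/t

Bond:  W = 10 Wi (1/√P − 1/√F)
1/√395 = 0.050315;  1/√22386 = 0.006684
W = 10·19.7·(0.050315 − 0.006684) = 8.5955 kWh/t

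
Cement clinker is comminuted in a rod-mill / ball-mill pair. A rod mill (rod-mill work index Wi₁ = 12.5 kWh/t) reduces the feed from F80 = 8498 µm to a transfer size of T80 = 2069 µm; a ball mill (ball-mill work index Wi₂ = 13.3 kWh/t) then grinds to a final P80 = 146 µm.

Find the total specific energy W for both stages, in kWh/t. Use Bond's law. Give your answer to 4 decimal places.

W = 9.4753 kWh/t

W = 10 Wi (1/√P80 − 1/√F80)  [Bond]
Stage 1 (8498→2069 µm, Wi₁=12.5): W₁ = 10·12.5·(0.021985 − 0.010848) = 1.3921 kWh/t
Stage 2 (2069→146 µm, Wi₂=13.3): W₂ = 10·13.3·(0.082761 − 0.021985) = 8.0832 kWh/t
W = W₁ + W₂ = 1.3921 + 8.0832 = 9.4753 kWh/t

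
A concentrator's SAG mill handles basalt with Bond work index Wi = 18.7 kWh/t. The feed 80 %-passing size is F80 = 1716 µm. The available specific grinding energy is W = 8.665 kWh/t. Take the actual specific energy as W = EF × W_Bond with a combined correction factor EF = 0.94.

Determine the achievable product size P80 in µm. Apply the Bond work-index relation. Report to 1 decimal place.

W = 10·Wi·[P80^(−½) − F80^(−½)]
W_Bond = W / EF = 8.665 / 0.94 = 9.2181 kWh/t
⇒ 1/√P80 = W_Bond/(10 Wi) + 1/√F80
  = 9.2181/(10·18.7) + 1/√1716 = 0.049295 + 0.024140 = 0.073435
P80 = (1/0.073435)² = 13.6175² = 185.44 µm

P80 = 185.4 µm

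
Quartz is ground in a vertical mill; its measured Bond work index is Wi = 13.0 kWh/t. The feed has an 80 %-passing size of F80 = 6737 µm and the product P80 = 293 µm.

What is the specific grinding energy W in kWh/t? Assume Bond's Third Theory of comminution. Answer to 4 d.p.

W = 6.0108 kWh/t

W = 10 Wi (P80^-0.5 − F80^-0.5)
1/√293 = 0.058421;  1/√6737 = 0.012183
W = 10·13.0·(0.058421 − 0.012183) = 6.0108 kWh/t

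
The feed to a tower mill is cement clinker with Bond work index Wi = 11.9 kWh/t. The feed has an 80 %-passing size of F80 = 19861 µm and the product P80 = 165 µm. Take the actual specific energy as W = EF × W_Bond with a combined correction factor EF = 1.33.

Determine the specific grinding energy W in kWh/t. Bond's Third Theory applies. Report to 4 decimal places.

W = 11.1983 kWh/t

W = 10 Wi (P80^-0.5 − F80^-0.5)
1/√165 = 0.077850;  1/√19861 = 0.007096
W = 10·11.9·(0.077850 − 0.007096) = 8.4197 kWh/t
With EF = 1.33: W = 8.4197·1.33 = 11.1983 kWh/t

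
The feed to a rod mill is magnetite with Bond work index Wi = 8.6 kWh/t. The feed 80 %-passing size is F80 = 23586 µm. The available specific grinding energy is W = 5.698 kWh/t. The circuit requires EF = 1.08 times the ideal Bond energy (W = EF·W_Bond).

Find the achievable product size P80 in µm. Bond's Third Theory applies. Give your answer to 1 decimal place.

W_Bond = 10·Wi·(1/√P₈₀ − 1/√F₈₀)
W_Bond = W / EF = 5.698 / 1.08 = 5.2759 kWh/t
P80^(−½) = W_Bond/(10 Wi) + F80^(−½)
  = 5.2759/(10·8.6) + 1/√23586 = 0.061348 + 0.006511 = 0.067859
P80 = (1/0.067859)² = 14.7364² = 217.16 µm

P80 = 217.2 µm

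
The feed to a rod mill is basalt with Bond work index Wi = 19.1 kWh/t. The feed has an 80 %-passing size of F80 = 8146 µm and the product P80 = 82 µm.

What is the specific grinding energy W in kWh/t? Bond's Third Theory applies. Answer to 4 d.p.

W = 18.9762 kWh/t

Bond:  W = 10 Wi (1/√P − 1/√F)
1/√82 = 0.110432;  1/√8146 = 0.011080
W = 10·19.1·(0.110432 − 0.011080) = 18.9762 kWh/t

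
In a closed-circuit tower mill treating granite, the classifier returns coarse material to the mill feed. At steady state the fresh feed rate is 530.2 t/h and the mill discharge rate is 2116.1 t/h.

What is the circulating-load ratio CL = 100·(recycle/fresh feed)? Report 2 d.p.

M = F + R at steady state, so:
R = M − F = 2116.1 − 530.2 = 1585.9 t/h
CL = 100·R/F = 100·1585.9/530.2 = 299.11 %

CL = 299.11 %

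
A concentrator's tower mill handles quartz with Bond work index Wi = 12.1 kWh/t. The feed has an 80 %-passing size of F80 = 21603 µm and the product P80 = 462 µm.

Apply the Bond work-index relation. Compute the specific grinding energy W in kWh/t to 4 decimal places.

W = 4.8062 kWh/t

Bond:  W = 10 Wi (1/√P − 1/√F)
1/√462 = 0.046524;  1/√21603 = 0.006804
W = 10·12.1·(0.046524 − 0.006804) = 4.8062 kWh/t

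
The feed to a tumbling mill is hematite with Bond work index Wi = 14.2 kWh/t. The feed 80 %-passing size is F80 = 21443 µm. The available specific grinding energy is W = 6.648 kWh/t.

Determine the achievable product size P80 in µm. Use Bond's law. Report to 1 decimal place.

P80 = 347.5 µm

W = 10·Wi·[P80^(−½) − F80^(−½)]
⇒ 1/√P80 = W/(10·Wi) + 1/√F80
  = 6.6480/(10·14.2) + 1/√21443 = 0.046817 + 0.006829 = 0.053646
P80 = (1/0.053646)² = 18.6408² = 347.48 µm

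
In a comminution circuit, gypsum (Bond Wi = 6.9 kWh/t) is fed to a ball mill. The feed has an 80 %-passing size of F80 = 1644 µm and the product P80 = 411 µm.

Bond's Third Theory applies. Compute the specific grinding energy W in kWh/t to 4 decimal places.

W = 1.7018 kWh/t

W = 10 Wi / √P80 − 10 Wi / √F80
1/√411 = 0.049326;  1/√1644 = 0.024663
W = 10·6.9·(0.049326 − 0.024663) = 1.7018 kWh/t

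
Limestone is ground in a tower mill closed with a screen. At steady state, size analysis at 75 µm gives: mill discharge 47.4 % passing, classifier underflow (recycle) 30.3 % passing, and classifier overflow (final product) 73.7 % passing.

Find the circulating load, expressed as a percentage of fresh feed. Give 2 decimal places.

CL = 153.80 %

Two-product formula at 75 µm:
(1+r)·d = r·u + o ⇒ r = (o−d)/(d−u)
r = (73.7 − 47.4)/(47.4 − 30.3) = 26.3/17.1 = 1.5380
CL = 100·r = 153.80 %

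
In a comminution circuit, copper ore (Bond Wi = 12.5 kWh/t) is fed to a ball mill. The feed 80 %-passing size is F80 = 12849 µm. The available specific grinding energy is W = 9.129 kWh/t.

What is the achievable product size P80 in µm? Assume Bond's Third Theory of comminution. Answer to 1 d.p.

P80 = 149.3 µm

W_Bond = 10·Wi·(1/√P₈₀ − 1/√F₈₀)
1/√P80 = 1/√F80 + W/(10·Wi)
  = 9.1290/(10·12.5) + 1/√12849 = 0.073032 + 0.008822 = 0.081854
P80 = (1/0.081854)² = 12.2169² = 149.25 µm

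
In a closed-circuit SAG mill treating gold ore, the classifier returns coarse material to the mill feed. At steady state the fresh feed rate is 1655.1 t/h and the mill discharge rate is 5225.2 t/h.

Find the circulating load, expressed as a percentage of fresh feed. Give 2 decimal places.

CL = 215.70 %

Steady state: M = F + R.
R = M − F = 5225.2 − 1655.1 = 3570.1 t/h
CL = 100·R/F = 100·3570.1/1655.1 = 215.70 %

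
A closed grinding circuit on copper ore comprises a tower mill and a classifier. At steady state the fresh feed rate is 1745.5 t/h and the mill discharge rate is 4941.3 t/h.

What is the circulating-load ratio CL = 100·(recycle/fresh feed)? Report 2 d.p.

CL = 183.09 %

Discharge = new feed + return, hence
R = M − F = 4941.3 − 1745.5 = 3195.8 t/h
CL = 100·R/F = 100·3195.8/1745.5 = 183.09 %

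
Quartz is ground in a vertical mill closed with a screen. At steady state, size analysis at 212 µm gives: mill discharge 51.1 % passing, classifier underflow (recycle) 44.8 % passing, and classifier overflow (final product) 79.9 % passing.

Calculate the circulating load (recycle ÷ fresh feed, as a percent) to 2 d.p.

CL = 457.14 %

Two-product formula at 212 µm:
(1+r)·d = r·u + o ⇒ r = (o−d)/(d−u)
r = (79.9 − 51.1)/(51.1 − 44.8) = 28.8/6.3 = 4.5714
CL = 100·r = 457.14 %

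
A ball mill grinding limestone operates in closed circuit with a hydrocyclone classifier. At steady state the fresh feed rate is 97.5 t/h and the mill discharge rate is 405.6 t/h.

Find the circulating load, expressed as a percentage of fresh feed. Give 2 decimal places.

M = F + R at steady state, so:
R = M − F = 405.6 − 97.5 = 308.1 t/h
CL = 100·R/F = 100·308.1/97.5 = 316.00 %

CL = 316.00 %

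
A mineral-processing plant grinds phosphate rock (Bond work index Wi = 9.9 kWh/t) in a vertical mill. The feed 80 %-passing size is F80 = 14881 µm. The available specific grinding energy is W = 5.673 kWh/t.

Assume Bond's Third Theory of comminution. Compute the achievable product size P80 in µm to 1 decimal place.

W = 10 Wi (P80^-0.5 − F80^-0.5)
P80^(−½) = W/(10 Wi) + F80^(−½)
  = 5.6730/(10·9.9) + 1/√14881 = 0.057303 + 0.008198 = 0.065501
P80 = (1/0.065501)² = 15.2670² = 233.08 µm

P80 = 233.1 µm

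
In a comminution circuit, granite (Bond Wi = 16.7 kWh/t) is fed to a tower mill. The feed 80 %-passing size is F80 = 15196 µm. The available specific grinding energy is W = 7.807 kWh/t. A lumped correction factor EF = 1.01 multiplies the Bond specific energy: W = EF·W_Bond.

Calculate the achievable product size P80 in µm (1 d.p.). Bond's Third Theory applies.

W = 10 Wi (P80^-0.5 − F80^-0.5)
W_Bond = W / EF = 7.807 / 1.01 = 7.7297 kWh/t
⇒ 1/√P80 = W_Bond/(10 Wi) + 1/√F80
  = 7.7297/(10·16.7) + 1/√15196 = 0.046286 + 0.008112 = 0.054398
P80 = (1/0.054398)² = 18.3831² = 337.94 µm

P80 = 337.9 µm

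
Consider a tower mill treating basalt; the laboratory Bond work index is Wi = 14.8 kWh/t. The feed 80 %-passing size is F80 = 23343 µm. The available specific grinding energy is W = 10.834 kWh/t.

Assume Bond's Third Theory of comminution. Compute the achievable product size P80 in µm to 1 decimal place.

P80 = 157.2 µm

W = 10·Wi·[P80^(−½) − F80^(−½)]
1/√P80 = 1/√F80 + W/(10·Wi)
  = 10.8340/(10·14.8) + 1/√23343 = 0.073203 + 0.006545 = 0.079748
P80 = (1/0.079748)² = 12.5395² = 157.24 µm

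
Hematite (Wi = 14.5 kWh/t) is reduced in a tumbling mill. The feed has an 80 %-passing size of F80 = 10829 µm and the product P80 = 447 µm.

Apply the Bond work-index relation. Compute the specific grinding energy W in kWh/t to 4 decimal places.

W = 5.4649 kWh/t

Bond: W = 10·Wi·(1/√P80 − 1/√F80)
1/√447 = 0.047298;  1/√10829 = 0.009610
W = 10·14.5·(0.047298 − 0.009610) = 5.4649 kWh/t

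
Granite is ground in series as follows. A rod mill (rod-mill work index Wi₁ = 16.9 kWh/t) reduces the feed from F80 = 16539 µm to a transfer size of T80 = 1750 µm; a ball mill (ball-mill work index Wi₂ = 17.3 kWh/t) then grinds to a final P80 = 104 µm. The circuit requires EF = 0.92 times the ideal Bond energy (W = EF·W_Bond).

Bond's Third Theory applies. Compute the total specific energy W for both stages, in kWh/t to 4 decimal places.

Bond: W = 10·Wi·(1/√P80 − 1/√F80)
Stage 1 (16539→1750 µm, Wi₁=16.9): W₁ = 10·16.9·(0.023905 − 0.007776) = 2.7258 kWh/t
Stage 2 (1750→104 µm, Wi₂=17.3): W₂ = 10·17.3·(0.098058 − 0.023905) = 12.8286 kWh/t
W = W₁ + W₂ = 2.7258 + 12.8286 = 15.5543 kWh/t
W_actual = 0.92 × 15.5543 = 14.3100 kWh/t

W = 14.3100 kWh/t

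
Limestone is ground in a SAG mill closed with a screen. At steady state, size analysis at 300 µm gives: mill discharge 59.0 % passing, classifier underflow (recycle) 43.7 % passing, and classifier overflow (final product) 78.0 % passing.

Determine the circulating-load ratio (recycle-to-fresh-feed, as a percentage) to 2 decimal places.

CL = 124.18 %

Balance %-passing 300 µm (r = R/F):
d + r·d = r·u + o → r(d−u) = o−d
r = (78.0 − 59.0)/(59.0 − 43.7) = 19.0/15.3 = 1.2418
CL = 100·r = 124.18 %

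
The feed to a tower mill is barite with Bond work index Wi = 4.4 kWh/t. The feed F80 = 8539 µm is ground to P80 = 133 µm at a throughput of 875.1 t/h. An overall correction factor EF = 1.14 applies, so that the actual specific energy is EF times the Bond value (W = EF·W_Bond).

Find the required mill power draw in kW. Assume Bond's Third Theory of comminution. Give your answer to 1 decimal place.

W_Bond = 10·Wi·(1/√P₈₀ − 1/√F₈₀)
W = 10·4.4·(1/√133 − 1/√8539) = 10·4.4·(0.075889) = 3.3391 kWh/t
Corrected W = EF·W_Bond = 1.14·3.3391 = 3.8066 kWh/t
Power = W × throughput = 3.8066 kWh/t × 875.1 t/h = 3331.2 kW

P = 3331.2 kW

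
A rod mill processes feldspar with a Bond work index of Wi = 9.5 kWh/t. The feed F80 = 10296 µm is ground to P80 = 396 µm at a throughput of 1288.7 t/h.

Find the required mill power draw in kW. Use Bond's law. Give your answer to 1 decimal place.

P = 4945.6 kW

Bond: W = 10·Wi·(1/√P80 − 1/√F80)
W = 10·9.5·(1/√396 − 1/√10296) = 10·9.5·(0.040397) = 3.8377 kWh/t
Mill draw = 3.8377 × 1288.7 = 4945.6 kW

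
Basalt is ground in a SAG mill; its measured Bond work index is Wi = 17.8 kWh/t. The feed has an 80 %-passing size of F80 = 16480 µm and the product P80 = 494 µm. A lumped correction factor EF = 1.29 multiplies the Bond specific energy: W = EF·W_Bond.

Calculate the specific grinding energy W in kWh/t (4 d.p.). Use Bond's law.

W = 8.5424 kWh/t

W = 10·Wi·[P80^(−½) − F80^(−½)]
1/√494 = 0.044992;  1/√16480 = 0.007790
W = 10·17.8·(0.044992 − 0.007790) = 6.6220 kWh/t
With EF = 1.29: W = 6.6220·1.29 = 8.5424 kWh/t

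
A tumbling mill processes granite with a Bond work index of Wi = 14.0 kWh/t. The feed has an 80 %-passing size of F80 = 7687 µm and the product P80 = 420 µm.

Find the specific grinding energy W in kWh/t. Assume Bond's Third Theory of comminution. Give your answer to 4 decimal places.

W = 5.2345 kWh/t

W = 10 Wi (1/√P80 − 1/√F80)  [Bond]
1/√420 = 0.048795;  1/√7687 = 0.011406
W = 10·14.0·(0.048795 − 0.011406) = 5.2345 kWh/t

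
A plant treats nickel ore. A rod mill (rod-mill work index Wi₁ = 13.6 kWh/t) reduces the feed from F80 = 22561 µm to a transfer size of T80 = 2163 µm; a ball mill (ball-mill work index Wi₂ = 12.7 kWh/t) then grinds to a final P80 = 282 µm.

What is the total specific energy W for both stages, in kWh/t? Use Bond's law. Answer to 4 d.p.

Bond: W = 10·Wi·(1/√P80 − 1/√F80)
Stage 1 (22561→2163 µm, Wi₁=13.6): W₁ = 10·13.6·(0.021502 − 0.006658) = 2.0188 kWh/t
Stage 2 (2163→282 µm, Wi₂=12.7): W₂ = 10·12.7·(0.059549 − 0.021502) = 4.8320 kWh/t
W = W₁ + W₂ = 2.0188 + 4.8320 = 6.8508 kWh/t

W = 6.8508 kWh/t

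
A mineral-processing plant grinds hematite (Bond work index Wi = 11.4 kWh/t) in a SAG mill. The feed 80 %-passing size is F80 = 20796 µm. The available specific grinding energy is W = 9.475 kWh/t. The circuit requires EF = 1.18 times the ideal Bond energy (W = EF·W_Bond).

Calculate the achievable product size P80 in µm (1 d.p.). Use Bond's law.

P80 = 167.1 µm

Bond: W = 10·Wi·(1/√P80 − 1/√F80)
W_Bond = W / EF = 9.475 / 1.18 = 8.0297 kWh/t
P80^(−½) = W_Bond/(10 Wi) + F80^(−½)
  = 8.0297/(10·11.4) + 1/√20796 = 0.070436 + 0.006934 = 0.077370
P80 = (1/0.077370)² = 12.9249² = 167.05 µm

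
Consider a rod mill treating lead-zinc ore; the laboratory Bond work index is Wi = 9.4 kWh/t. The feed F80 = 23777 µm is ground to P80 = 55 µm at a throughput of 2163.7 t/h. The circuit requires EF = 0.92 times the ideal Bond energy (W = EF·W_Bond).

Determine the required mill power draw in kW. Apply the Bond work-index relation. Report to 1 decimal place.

W = 10·Wi·(P80^(-½) − F80^(-½))
W = 10·9.4·(1/√55 − 1/√23777) = 10·9.4·(0.128355) = 12.0654 kWh/t
W_actual = 0.92 × 12.0654 = 11.1001 kWh/t
P_mill = W·ṁ = 11.1001·2163.7 = 24017.3 kW

P = 24017.3 kW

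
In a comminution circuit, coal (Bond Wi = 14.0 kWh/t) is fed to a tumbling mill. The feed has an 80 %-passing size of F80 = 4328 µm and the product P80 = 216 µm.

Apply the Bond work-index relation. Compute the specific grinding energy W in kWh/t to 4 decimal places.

W = 7.3977 kWh/t

W = 10·Wi·[P80^(−½) − F80^(−½)]
1/√216 = 0.068041;  1/√4328 = 0.015200
W = 10·14.0·(0.068041 − 0.015200) = 7.3977 kWh/t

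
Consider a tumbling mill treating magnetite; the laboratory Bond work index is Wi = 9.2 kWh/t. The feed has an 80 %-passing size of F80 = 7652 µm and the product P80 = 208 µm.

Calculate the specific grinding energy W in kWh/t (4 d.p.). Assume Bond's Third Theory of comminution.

Bond: W = 10·Wi·(1/√P80 − 1/√F80)
1/√208 = 0.069338;  1/√7652 = 0.011432
W = 10·9.2·(0.069338 − 0.011432) = 5.3273 kWh/t

W = 5.3273 kWh/t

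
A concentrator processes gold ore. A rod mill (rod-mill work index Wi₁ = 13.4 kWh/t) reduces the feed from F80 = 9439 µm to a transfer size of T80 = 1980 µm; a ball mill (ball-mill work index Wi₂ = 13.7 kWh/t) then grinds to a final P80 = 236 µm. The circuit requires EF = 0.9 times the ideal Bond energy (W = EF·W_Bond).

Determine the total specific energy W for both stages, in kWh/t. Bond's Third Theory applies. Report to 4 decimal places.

Bond:  W = 10 Wi (1/√P − 1/√F)
Stage 1 (9439→1980 µm, Wi₁=13.4): W₁ = 10·13.4·(0.022473 − 0.010293) = 1.6322 kWh/t
Stage 2 (1980→236 µm, Wi₂=13.7): W₂ = 10·13.7·(0.065094 − 0.022473) = 5.8391 kWh/t
W = W₁ + W₂ = 1.6322 + 5.8391 = 7.4713 kWh/t
Apply correction: 7.4713 × 0.9 = 6.7241 kWh/t

W = 6.7241 kWh/t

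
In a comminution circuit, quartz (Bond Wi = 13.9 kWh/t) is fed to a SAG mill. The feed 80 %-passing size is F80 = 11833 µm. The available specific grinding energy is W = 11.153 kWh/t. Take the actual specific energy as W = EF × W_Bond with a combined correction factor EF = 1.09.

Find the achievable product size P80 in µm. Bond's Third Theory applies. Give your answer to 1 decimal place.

Bond: W = 10·Wi·(1/√P80 − 1/√F80)
W_Bond = W / EF = 11.153 / 1.09 = 10.2321 kWh/t
1/√P80 = 1/√F80 + W_Bond/(10·Wi)
  = 10.2321/(10·13.9) + 1/√11833 = 0.073612 + 0.009193 = 0.082805
P80 = (1/0.082805)² = 12.0765² = 145.84 µm

P80 = 145.8 µm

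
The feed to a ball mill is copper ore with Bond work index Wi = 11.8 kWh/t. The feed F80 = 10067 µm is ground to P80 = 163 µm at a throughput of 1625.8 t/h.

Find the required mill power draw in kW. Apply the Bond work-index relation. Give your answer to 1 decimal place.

P = 13114.4 kW

W = 10·Wi·(P80^(-½) − F80^(-½))
W = 10·11.8·(1/√163 − 1/√10067) = 10·11.8·(0.068359) = 8.0664 kWh/t
P_mill = W·ṁ = 8.0664·1625.8 = 13114.4 kW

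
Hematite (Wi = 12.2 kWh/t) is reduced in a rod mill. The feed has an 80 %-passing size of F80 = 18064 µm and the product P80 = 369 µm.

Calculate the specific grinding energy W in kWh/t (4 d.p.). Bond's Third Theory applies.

W = 5.4433 kWh/t

Bond: W = 10·Wi·(1/√P80 − 1/√F80)
1/√369 = 0.052058;  1/√18064 = 0.007440
W = 10·12.2·(0.052058 − 0.007440) = 5.4433 kWh/t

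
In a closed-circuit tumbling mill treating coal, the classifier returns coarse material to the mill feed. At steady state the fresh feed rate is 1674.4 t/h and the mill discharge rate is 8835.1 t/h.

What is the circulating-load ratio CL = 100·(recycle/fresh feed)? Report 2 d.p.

Mill node: discharge = fresh + recycle.
R = M − F = 8835.1 − 1674.4 = 7160.7 t/h
CL = 100·R/F = 100·7160.7/1674.4 = 427.66 %

CL = 427.66 %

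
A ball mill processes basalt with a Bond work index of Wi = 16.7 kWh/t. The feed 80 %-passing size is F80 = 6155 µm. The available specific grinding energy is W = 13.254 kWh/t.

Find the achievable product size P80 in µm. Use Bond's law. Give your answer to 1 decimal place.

W = 10 Wi (1/√P80 − 1/√F80)  [Bond]
P80^-0.5 = F80^-0.5 + W/(10 Wi)
  = 13.2540/(10·16.7) + 1/√6155 = 0.079365 + 0.012746 = 0.092112
P80 = (1/0.092112)² = 10.8564² = 117.86 µm

P80 = 117.9 µm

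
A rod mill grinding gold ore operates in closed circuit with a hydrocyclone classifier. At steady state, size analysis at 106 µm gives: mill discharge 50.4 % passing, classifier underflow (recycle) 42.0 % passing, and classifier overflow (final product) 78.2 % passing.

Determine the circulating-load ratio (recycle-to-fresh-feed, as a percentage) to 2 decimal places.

CL = 330.95 %

Mass balance on the −106 µm fraction:
(1+r)d = ru + o → r = (o−d)/(d−u)
r = (78.2 − 50.4)/(50.4 − 42.0) = 27.8/8.4 = 3.3095
CL = 100·r = 330.95 %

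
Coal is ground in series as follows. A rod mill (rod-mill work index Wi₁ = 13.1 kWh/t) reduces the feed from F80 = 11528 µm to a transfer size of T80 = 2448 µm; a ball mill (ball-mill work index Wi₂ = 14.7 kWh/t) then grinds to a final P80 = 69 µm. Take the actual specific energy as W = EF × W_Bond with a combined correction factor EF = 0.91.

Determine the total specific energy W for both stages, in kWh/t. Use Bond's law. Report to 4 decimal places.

Bond:  W = 10 Wi (1/√P − 1/√F)
Stage 1 (11528→2448 µm, Wi₁=13.1): W₁ = 10·13.1·(0.020211 − 0.009314) = 1.4276 kWh/t
Stage 2 (2448→69 µm, Wi₂=14.7): W₂ = 10·14.7·(0.120386 − 0.020211) = 14.7257 kWh/t
W = W₁ + W₂ = 1.4276 + 14.7257 = 16.1532 kWh/t
With EF = 0.91: W = 16.1532·0.91 = 14.6995 kWh/t

W = 14.6995 kWh/t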